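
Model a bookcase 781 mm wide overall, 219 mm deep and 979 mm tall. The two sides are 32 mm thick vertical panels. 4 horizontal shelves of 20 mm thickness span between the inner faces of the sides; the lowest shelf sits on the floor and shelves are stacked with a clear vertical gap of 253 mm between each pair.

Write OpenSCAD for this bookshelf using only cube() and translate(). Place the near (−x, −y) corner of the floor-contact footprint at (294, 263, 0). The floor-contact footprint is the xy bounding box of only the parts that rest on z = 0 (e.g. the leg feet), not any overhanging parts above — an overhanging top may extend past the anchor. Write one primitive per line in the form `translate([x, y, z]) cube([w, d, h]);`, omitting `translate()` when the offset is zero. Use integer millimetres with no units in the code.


translate([294, 263, 0]) cube([32, 219, 979]);
translate([1043, 263, 0]) cube([32, 219, 979]);
translate([326, 263, 0]) cube([717, 219, 20]);
translate([326, 263, 273]) cube([717, 219, 20]);
translate([326, 263, 546]) cube([717, 219, 20]);
translate([326, 263, 819]) cube([717, 219, 20]);


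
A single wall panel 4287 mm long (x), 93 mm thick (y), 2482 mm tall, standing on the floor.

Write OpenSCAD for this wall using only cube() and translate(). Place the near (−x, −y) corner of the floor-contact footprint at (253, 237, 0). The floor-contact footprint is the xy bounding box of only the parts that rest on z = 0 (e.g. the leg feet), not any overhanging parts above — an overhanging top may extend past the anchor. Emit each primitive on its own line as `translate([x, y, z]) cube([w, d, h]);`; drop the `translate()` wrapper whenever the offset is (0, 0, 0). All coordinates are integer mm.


translate([253, 237, 0]) cube([4287, 93, 2482]);


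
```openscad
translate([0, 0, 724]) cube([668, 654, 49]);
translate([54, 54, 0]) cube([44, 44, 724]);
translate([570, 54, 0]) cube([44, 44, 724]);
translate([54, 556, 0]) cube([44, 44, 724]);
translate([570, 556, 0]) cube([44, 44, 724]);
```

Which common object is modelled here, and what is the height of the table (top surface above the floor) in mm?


A table. The table height is 773 mm.

A 668×654×49 slab sits at z = 724 on four 44 mm square posts — a table. The top surface is at 724 + 49 = 773 mm.


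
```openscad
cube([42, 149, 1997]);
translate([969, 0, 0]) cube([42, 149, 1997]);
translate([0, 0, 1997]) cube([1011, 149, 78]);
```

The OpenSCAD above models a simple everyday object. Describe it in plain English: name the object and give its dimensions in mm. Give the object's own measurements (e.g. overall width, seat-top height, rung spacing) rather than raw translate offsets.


A door frame. The clear opening is 927 mm wide and 1997 mm high. Two 42 mm wide jambs, 149 mm deep, stand either side of the opening from the floor to the top of the opening. A 78 mm thick head sits across the top of both jambs, spanning the full outside width of the frame.


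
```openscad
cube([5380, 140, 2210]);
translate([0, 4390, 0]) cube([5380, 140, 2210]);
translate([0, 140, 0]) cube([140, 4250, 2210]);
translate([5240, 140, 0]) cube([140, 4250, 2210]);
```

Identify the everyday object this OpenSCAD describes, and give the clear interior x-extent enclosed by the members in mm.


A house (or room) frame. The interior width is 5100 mm.

Four 2210 mm walls enclosing a rectangle with no floor or roof — a room or house frame. Outside width is 5380 mm and wall thickness is 140 mm, so the interior width is 5380 − 2 × 140 = 5100 mm.


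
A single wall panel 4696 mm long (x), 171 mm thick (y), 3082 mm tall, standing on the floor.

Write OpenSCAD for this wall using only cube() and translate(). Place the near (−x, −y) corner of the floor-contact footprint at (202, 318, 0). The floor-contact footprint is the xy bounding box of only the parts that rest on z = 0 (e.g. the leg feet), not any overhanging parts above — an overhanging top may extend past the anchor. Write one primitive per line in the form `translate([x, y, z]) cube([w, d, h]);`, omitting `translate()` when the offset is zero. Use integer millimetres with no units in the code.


translate([202, 318, 0]) cube([4696, 171, 3082]);


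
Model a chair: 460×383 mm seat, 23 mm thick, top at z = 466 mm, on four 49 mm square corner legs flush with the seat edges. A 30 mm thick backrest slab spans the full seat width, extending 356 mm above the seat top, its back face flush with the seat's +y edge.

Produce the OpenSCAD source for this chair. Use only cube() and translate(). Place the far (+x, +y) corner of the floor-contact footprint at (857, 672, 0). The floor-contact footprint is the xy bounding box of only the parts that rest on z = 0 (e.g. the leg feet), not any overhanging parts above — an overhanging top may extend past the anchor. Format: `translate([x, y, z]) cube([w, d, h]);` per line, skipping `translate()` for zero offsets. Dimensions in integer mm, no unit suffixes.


translate([397, 289, 443]) cube([460, 383, 23]);
translate([397, 289, 0]) cube([49, 49, 443]);
translate([808, 289, 0]) cube([49, 49, 443]);
translate([397, 623, 0]) cube([49, 49, 443]);
translate([808, 623, 0]) cube([49, 49, 443]);
translate([397, 642, 466]) cube([460, 30, 356]);


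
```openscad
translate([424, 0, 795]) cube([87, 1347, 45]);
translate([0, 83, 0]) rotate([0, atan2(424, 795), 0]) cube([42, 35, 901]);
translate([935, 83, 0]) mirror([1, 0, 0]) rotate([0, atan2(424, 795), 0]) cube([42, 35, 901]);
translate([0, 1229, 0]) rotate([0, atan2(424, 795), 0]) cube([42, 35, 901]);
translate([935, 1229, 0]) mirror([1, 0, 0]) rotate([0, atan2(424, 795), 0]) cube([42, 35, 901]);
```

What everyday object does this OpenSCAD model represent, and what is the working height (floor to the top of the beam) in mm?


A sawhorse. The overall height is 840 mm.

A beam across two mirrored pairs of raked legs — a sawhorse. The beam's underside is at z = 795 (matching the legs' vertical rise in atan2(424, 795)) and the beam is 45 mm tall, so its top is at 795 + 45 = 840 mm. The raked legs top out at the beam's underside, so that is the highest point.


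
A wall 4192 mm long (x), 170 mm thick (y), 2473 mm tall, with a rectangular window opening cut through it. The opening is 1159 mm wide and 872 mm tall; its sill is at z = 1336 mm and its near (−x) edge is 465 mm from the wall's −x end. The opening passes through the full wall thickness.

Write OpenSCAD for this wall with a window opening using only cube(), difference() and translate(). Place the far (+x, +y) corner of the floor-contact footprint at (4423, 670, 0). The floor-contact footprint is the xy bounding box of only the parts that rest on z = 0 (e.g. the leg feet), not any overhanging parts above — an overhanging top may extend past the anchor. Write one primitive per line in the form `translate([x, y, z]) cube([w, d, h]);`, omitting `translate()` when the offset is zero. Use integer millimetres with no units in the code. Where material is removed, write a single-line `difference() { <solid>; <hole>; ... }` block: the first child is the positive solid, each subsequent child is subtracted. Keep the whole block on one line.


difference() { translate([231, 500, 0]) cube([4192, 170, 2473]); translate([696, 500, 1336]) cube([1159, 170, 872]); }


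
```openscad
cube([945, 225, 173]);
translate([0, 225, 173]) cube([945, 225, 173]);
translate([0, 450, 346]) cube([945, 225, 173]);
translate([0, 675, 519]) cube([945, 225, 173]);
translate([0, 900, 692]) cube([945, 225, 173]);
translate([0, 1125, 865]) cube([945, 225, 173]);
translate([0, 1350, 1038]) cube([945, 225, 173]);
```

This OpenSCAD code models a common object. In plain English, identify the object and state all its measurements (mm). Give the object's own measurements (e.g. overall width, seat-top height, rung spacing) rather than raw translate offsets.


A straight staircase of 7 solid steps. Each step is 945 mm wide (x), 225 mm deep (y, the going) and 173 mm tall (the rise). The first step rests on the floor; each subsequent step sits one going further in +y and one rise higher in +z, directly behind and above the previous step with no overlap.


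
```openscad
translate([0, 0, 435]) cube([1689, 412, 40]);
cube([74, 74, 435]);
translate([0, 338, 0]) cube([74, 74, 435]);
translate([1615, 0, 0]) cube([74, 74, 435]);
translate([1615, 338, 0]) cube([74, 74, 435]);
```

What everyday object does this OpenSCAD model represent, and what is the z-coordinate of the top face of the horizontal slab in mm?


A bench. The seat-top height is 475 mm.

A long slab on four corner posts — a bench. The slab sits at z = 435 with thickness 40, so the top is 435 + 40 = 475 mm.


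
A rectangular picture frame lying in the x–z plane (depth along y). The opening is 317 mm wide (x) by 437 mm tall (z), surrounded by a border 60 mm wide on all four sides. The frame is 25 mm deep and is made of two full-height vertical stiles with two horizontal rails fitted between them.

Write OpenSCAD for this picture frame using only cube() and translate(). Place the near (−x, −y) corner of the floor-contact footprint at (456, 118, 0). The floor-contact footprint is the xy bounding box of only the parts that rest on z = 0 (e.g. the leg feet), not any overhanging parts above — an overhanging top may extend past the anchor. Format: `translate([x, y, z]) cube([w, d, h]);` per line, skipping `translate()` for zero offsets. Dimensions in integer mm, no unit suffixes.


translate([456, 118, 0]) cube([60, 25, 557]);
translate([833, 118, 0]) cube([60, 25, 557]);
translate([516, 118, 0]) cube([317, 25, 60]);
translate([516, 118, 497]) cube([317, 25, 60]);


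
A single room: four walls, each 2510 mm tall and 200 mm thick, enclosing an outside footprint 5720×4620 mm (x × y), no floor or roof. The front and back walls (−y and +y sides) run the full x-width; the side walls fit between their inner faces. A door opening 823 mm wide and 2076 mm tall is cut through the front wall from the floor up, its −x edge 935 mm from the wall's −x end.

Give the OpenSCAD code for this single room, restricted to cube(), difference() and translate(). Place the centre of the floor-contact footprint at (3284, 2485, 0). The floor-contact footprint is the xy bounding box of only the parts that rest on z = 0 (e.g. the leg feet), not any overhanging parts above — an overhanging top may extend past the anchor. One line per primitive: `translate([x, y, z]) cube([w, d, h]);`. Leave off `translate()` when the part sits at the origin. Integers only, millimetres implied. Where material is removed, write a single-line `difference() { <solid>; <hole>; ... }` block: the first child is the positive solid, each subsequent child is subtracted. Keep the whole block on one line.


difference() { translate([424, 175, 0]) cube([5720, 200, 2510]); translate([1359, 175, 0]) cube([823, 200, 2076]); }
translate([424, 4595, 0]) cube([5720, 200, 2510]);
translate([424, 375, 0]) cube([200, 4220, 2510]);
translate([5944, 375, 0]) cube([200, 4220, 2510]);


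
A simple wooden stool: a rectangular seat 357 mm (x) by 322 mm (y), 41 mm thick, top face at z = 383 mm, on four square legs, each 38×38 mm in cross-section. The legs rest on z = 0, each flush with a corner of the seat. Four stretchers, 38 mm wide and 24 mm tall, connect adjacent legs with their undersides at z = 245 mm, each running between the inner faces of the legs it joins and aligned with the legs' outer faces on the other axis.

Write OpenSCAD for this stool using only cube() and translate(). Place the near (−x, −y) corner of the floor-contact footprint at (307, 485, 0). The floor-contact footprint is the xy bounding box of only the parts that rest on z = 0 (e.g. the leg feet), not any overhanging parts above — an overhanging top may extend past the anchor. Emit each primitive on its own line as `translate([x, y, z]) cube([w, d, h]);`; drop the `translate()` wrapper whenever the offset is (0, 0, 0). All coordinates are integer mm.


translate([307, 485, 342]) cube([357, 322, 41]);
translate([307, 485, 0]) cube([38, 38, 342]);
translate([626, 485, 0]) cube([38, 38, 342]);
translate([307, 769, 0]) cube([38, 38, 342]);
translate([626, 769, 0]) cube([38, 38, 342]);
translate([345, 485, 245]) cube([281, 38, 24]);
translate([345, 769, 245]) cube([281, 38, 24]);
translate([307, 523, 245]) cube([38, 246, 24]);
translate([626, 523, 245]) cube([38, 246, 24]);


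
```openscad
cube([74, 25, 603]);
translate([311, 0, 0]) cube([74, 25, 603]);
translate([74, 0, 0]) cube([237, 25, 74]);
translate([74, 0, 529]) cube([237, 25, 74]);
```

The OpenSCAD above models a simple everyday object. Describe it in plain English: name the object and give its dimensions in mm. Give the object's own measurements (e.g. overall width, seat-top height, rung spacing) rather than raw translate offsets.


A rectangular picture frame lying in the x–z plane (depth along y). The opening is 237 mm wide (x) by 455 mm tall (z), surrounded by a border 74 mm wide on all four sides. The frame is 25 mm deep and is made of two full-height vertical stiles with two horizontal rails fitted between them.


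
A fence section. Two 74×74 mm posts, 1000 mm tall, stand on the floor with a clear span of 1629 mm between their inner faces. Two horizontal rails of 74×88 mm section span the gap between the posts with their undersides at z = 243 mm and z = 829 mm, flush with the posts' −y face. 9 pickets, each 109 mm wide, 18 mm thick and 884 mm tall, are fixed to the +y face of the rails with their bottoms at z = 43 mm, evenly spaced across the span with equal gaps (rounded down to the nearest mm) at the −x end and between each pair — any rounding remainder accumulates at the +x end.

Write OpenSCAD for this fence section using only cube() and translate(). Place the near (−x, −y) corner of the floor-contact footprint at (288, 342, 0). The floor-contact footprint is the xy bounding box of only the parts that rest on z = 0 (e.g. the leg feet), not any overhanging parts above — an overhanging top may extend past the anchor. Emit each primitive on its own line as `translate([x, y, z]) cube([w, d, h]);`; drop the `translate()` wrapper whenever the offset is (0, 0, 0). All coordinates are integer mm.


translate([288, 342, 0]) cube([74, 74, 1000]);
translate([1991, 342, 0]) cube([74, 74, 1000]);
translate([362, 342, 243]) cube([1629, 74, 88]);
translate([362, 342, 829]) cube([1629, 74, 88]);
translate([426, 416, 43]) cube([109, 18, 884]);
translate([599, 416, 43]) cube([109, 18, 884]);
translate([772, 416, 43]) cube([109, 18, 884]);
translate([945, 416, 43]) cube([109, 18, 884]);
translate([1118, 416, 43]) cube([109, 18, 884]);
translate([1291, 416, 43]) cube([109, 18, 884]);
translate([1464, 416, 43]) cube([109, 18, 884]);
translate([1637, 416, 43]) cube([109, 18, 884]);
translate([1810, 416, 43]) cube([109, 18, 884]);


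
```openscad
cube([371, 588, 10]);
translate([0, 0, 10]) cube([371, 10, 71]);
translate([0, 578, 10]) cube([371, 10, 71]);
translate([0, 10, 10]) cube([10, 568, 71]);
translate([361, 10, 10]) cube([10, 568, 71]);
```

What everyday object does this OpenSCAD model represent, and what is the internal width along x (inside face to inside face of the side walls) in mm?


An open box. The internal width is 351 mm.

A 371×588 base slab with four walls standing on it — an open box. The base is 371 mm wide and the walls are 10 mm thick, so the internal width is 371 − 2 × 10 = 351 mm.


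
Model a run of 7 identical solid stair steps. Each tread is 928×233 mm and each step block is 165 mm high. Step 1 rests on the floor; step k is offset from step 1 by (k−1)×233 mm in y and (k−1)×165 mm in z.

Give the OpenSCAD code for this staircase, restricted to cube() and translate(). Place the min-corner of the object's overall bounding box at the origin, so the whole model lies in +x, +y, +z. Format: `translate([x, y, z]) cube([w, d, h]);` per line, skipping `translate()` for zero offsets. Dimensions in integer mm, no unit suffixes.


cube([928, 233, 165]);
translate([0, 233, 165]) cube([928, 233, 165]);
translate([0, 466, 330]) cube([928, 233, 165]);
translate([0, 699, 495]) cube([928, 233, 165]);
translate([0, 932, 660]) cube([928, 233, 165]);
translate([0, 1165, 825]) cube([928, 233, 165]);
translate([0, 1398, 990]) cube([928, 233, 165]);


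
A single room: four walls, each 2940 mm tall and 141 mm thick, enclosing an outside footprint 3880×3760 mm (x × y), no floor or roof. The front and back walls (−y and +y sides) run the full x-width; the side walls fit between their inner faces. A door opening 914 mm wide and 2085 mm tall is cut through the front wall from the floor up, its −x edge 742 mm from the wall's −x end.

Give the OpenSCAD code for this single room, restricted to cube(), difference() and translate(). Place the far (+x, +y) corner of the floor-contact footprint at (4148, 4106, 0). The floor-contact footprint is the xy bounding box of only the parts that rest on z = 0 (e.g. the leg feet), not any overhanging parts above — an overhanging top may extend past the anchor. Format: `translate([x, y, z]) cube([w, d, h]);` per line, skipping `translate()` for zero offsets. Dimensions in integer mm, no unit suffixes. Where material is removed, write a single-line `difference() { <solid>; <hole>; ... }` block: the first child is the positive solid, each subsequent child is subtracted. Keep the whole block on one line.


difference() { translate([268, 346, 0]) cube([3880, 141, 2940]); translate([1010, 346, 0]) cube([914, 141, 2085]); }
translate([268, 3965, 0]) cube([3880, 141, 2940]);
translate([268, 487, 0]) cube([141, 3478, 2940]);
translate([4007, 487, 0]) cube([141, 3478, 2940]);


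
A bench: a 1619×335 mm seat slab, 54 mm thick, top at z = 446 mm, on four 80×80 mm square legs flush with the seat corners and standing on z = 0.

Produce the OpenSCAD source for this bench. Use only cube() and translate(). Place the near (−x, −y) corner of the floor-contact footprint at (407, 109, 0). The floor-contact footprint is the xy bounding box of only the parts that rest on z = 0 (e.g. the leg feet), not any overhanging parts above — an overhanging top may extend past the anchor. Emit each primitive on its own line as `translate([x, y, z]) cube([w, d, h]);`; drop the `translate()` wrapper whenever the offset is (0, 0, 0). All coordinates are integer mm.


translate([407, 109, 392]) cube([1619, 335, 54]);
translate([407, 109, 0]) cube([80, 80, 392]);
translate([407, 364, 0]) cube([80, 80, 392]);
translate([1946, 109, 0]) cube([80, 80, 392]);
translate([1946, 364, 0]) cube([80, 80, 392]);


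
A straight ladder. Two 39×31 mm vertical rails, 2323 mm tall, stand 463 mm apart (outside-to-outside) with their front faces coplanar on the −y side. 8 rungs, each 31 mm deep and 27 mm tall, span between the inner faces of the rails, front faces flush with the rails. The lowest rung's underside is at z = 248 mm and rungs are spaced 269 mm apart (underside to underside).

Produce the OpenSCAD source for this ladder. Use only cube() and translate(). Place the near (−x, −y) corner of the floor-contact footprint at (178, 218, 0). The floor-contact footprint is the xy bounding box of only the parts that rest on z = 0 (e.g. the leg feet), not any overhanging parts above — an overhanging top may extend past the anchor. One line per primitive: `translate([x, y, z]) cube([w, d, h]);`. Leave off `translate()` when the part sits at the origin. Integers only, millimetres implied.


// rung span = 463 - 2*39 = 385
// rung[k] z = 248 + k*269
translate([178, 218, 0]) cube([39, 31, 2323]);
translate([602, 218, 0]) cube([39, 31, 2323]);
translate([217, 218, 248]) cube([385, 31, 27]);
translate([217, 218, 517]) cube([385, 31, 27]);
translate([217, 218, 786]) cube([385, 31, 27]);
translate([217, 218, 1055]) cube([385, 31, 27]);
translate([217, 218, 1324]) cube([385, 31, 27]);
translate([217, 218, 1593]) cube([385, 31, 27]);
translate([217, 218, 1862]) cube([385, 31, 27]);
translate([217, 218, 2131]) cube([385, 31, 27]);


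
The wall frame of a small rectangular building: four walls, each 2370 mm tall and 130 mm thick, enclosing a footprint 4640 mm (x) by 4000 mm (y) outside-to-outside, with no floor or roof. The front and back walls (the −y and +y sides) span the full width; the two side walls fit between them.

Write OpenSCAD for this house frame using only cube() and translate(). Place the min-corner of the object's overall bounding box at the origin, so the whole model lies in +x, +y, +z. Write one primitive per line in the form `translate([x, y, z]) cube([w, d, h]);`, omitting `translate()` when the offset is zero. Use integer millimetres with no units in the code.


cube([4640, 130, 2370]);
translate([0, 3870, 0]) cube([4640, 130, 2370]);
translate([0, 130, 0]) cube([130, 3740, 2370]);
translate([4510, 130, 0]) cube([130, 3740, 2370]);


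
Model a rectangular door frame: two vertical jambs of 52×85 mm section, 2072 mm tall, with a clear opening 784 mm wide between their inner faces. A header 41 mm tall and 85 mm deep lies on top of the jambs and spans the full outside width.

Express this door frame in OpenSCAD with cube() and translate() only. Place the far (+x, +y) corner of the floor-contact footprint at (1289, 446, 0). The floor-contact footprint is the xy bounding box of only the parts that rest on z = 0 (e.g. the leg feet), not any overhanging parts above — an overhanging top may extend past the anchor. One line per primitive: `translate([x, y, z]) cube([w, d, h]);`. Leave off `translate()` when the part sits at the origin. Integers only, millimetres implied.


translate([401, 361, 0]) cube([52, 85, 2072]);
translate([1237, 361, 0]) cube([52, 85, 2072]);
translate([401, 361, 2072]) cube([888, 85, 41]);


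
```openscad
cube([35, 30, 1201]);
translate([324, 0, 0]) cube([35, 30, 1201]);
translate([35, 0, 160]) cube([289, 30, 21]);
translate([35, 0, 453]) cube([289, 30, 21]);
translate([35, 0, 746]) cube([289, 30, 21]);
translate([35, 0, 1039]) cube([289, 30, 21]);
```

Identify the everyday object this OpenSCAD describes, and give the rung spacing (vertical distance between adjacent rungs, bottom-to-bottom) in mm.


A ladder. The rung spacing is 293 mm.

Two tall 35×30 posts with 4 short bars between them — a ladder. Adjacent rungs sit at z = 160 and z = 453, so the spacing is 453 − 160 = 293 mm.


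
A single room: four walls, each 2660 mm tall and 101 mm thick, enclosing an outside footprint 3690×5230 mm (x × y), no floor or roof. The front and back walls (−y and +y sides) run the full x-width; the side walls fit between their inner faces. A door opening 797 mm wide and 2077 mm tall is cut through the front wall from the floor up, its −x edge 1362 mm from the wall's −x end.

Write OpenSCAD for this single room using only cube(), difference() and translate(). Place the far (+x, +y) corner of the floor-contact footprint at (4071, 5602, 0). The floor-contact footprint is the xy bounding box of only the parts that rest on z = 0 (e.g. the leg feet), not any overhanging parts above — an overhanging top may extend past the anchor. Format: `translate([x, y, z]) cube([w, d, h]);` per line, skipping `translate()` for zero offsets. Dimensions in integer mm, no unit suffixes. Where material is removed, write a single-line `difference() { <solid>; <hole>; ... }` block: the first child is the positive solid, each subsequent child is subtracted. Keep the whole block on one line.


difference() { translate([381, 372, 0]) cube([3690, 101, 2660]); translate([1743, 372, 0]) cube([797, 101, 2077]); }
translate([381, 5501, 0]) cube([3690, 101, 2660]);
translate([381, 473, 0]) cube([101, 5028, 2660]);
translate([3970, 473, 0]) cube([101, 5028, 2660]);


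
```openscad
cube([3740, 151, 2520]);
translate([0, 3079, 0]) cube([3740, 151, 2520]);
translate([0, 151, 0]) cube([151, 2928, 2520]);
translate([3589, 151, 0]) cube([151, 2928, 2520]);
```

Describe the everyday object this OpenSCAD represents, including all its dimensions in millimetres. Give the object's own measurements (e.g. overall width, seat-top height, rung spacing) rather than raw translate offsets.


The wall frame of a small rectangular building: four walls, each 2520 mm tall and 151 mm thick, enclosing a footprint 3740 mm (x) by 3230 mm (y) outside-to-outside, with no floor or roof. The front and back walls (the −y and +y sides) span the full width; the two side walls fit between them.


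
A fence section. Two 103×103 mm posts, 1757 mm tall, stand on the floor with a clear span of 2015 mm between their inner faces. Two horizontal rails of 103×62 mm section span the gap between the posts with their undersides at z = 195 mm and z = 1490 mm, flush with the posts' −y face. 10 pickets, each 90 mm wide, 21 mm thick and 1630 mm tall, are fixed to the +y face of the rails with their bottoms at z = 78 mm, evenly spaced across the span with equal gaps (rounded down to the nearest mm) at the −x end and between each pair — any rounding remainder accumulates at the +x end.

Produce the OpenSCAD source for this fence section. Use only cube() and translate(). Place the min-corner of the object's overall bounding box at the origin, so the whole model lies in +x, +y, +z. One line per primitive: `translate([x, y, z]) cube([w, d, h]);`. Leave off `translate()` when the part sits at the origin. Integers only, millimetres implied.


cube([103, 103, 1757]);
translate([2118, 0, 0]) cube([103, 103, 1757]);
translate([103, 0, 195]) cube([2015, 103, 62]);
translate([103, 0, 1490]) cube([2015, 103, 62]);
translate([204, 103, 78]) cube([90, 21, 1630]);
translate([395, 103, 78]) cube([90, 21, 1630]);
translate([586, 103, 78]) cube([90, 21, 1630]);
translate([777, 103, 78]) cube([90, 21, 1630]);
translate([968, 103, 78]) cube([90, 21, 1630]);
translate([1159, 103, 78]) cube([90, 21, 1630]);
translate([1350, 103, 78]) cube([90, 21, 1630]);
translate([1541, 103, 78]) cube([90, 21, 1630]);
translate([1732, 103, 78]) cube([90, 21, 1630]);
translate([1923, 103, 78]) cube([90, 21, 1630]);


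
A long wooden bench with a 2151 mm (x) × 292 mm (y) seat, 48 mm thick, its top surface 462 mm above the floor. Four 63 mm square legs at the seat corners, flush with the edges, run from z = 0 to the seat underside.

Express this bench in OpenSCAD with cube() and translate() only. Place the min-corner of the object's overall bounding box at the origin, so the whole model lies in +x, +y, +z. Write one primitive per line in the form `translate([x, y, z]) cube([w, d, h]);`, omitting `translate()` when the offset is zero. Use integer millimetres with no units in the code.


// leg_h = 462 − 48 = 414
translate([0, 0, 414]) cube([2151, 292, 48]);
cube([63, 63, 414]);
translate([0, 229, 0]) cube([63, 63, 414]);
translate([2088, 0, 0]) cube([63, 63, 414]);
translate([2088, 229, 0]) cube([63, 63, 414]);


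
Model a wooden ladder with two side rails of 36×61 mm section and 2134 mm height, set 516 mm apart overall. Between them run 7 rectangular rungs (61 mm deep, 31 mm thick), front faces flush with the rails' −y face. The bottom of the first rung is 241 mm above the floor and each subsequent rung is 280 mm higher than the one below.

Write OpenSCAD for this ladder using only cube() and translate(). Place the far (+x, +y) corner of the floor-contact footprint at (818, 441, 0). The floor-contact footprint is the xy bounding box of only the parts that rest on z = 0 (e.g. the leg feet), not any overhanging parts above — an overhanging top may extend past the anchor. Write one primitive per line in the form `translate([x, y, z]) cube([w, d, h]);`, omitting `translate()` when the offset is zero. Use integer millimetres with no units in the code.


translate([302, 380, 0]) cube([36, 61, 2134]);
translate([782, 380, 0]) cube([36, 61, 2134]);
translate([338, 380, 241]) cube([444, 61, 31]);
translate([338, 380, 521]) cube([444, 61, 31]);
translate([338, 380, 801]) cube([444, 61, 31]);
translate([338, 380, 1081]) cube([444, 61, 31]);
translate([338, 380, 1361]) cube([444, 61, 31]);
translate([338, 380, 1641]) cube([444, 61, 31]);
translate([338, 380, 1921]) cube([444, 61, 31]);


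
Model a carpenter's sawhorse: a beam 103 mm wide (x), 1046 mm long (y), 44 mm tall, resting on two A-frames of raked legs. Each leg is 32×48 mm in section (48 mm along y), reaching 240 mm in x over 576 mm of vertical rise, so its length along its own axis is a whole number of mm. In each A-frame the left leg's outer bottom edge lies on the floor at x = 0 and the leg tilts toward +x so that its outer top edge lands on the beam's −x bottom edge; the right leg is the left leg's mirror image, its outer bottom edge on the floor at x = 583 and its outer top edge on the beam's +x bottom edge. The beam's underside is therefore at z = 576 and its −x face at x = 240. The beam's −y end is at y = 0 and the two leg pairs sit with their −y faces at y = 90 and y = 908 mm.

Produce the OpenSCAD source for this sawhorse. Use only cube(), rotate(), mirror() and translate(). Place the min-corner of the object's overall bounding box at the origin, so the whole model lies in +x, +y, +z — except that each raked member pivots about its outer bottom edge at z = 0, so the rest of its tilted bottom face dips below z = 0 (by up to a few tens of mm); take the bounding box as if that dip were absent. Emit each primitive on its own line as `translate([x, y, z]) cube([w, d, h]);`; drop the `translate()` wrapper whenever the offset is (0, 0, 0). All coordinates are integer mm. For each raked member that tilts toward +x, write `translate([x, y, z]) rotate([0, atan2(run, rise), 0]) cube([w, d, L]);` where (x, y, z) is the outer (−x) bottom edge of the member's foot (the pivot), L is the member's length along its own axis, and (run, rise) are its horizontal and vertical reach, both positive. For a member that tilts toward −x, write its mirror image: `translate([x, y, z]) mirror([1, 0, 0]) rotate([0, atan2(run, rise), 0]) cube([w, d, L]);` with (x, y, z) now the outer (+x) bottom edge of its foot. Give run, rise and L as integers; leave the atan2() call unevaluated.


translate([240, 0, 576]) cube([103, 1046, 44]);
translate([0, 90, 0]) rotate([0, atan2(240, 576), 0]) cube([32, 48, 624]);
translate([583, 90, 0]) mirror([1, 0, 0]) rotate([0, atan2(240, 576), 0]) cube([32, 48, 624]);
translate([0, 908, 0]) rotate([0, atan2(240, 576), 0]) cube([32, 48, 624]);
translate([583, 908, 0]) mirror([1, 0, 0]) rotate([0, atan2(240, 576), 0]) cube([32, 48, 624]);


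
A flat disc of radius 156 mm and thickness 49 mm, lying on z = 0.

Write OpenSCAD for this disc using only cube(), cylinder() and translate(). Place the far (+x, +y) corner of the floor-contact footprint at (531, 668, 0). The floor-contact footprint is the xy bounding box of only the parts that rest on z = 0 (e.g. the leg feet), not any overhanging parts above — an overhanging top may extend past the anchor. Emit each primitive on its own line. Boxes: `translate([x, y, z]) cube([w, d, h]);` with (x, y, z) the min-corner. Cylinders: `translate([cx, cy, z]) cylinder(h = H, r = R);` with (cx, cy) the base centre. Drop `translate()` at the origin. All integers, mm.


translate([375, 512, 0]) cylinder(h = 49, r = 156);


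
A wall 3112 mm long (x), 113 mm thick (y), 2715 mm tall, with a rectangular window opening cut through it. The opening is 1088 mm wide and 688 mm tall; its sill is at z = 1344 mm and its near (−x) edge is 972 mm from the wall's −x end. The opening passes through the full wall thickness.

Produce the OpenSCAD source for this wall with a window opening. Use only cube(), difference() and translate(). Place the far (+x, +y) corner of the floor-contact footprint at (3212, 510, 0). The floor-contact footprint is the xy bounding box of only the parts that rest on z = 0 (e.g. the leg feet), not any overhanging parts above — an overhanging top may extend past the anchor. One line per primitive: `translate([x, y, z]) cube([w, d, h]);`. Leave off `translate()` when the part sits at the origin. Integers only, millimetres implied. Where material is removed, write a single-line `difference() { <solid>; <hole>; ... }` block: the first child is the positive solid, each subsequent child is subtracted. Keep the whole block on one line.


difference() { translate([100, 397, 0]) cube([3112, 113, 2715]); translate([1072, 397, 1344]) cube([1088, 113, 688]); }


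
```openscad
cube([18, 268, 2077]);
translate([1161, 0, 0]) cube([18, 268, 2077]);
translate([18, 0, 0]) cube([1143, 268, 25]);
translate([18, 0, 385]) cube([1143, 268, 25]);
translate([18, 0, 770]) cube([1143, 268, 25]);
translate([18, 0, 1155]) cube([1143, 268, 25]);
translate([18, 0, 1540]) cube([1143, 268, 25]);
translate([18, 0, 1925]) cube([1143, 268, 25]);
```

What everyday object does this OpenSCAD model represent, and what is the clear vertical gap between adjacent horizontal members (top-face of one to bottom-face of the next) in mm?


A bookshelf. The clear shelf gap is 360 mm.

Two tall side panels with 6 horizontal boards between them — a bookshelf. The first two shelf undersides are at z = 0 and z = 385; with shelf thickness 25, the clear gap is 385 − 0 − 25 = 360 mm.


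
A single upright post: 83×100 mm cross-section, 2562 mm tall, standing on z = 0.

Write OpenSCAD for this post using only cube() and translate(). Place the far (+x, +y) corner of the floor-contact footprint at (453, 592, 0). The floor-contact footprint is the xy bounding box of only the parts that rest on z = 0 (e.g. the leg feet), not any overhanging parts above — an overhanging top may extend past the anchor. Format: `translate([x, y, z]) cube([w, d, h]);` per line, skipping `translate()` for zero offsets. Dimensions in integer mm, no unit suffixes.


translate([370, 492, 0]) cube([83, 100, 2562]);


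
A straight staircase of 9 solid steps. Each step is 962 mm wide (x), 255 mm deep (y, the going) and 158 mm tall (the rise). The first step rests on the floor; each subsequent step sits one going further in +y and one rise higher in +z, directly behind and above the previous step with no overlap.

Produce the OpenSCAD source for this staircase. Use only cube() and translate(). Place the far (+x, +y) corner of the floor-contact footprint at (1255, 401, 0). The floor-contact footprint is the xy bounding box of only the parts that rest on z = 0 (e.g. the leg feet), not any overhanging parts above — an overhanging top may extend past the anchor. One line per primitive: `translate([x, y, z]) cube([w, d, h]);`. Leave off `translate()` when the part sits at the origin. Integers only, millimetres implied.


translate([293, 146, 0]) cube([962, 255, 158]);
translate([293, 401, 158]) cube([962, 255, 158]);
translate([293, 656, 316]) cube([962, 255, 158]);
translate([293, 911, 474]) cube([962, 255, 158]);
translate([293, 1166, 632]) cube([962, 255, 158]);
translate([293, 1421, 790]) cube([962, 255, 158]);
translate([293, 1676, 948]) cube([962, 255, 158]);
translate([293, 1931, 1106]) cube([962, 255, 158]);
translate([293, 2186, 1264]) cube([962, 255, 158]);


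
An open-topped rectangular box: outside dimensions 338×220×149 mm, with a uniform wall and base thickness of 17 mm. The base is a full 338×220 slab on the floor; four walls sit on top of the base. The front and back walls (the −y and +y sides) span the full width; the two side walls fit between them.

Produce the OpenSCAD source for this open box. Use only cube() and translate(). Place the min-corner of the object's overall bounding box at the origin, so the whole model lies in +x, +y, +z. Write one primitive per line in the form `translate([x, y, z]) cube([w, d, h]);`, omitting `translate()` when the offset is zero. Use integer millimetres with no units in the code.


cube([338, 220, 17]);
translate([0, 0, 17]) cube([338, 17, 132]);
translate([0, 203, 17]) cube([338, 17, 132]);
translate([0, 17, 17]) cube([17, 186, 132]);
translate([321, 17, 17]) cube([17, 186, 132]);


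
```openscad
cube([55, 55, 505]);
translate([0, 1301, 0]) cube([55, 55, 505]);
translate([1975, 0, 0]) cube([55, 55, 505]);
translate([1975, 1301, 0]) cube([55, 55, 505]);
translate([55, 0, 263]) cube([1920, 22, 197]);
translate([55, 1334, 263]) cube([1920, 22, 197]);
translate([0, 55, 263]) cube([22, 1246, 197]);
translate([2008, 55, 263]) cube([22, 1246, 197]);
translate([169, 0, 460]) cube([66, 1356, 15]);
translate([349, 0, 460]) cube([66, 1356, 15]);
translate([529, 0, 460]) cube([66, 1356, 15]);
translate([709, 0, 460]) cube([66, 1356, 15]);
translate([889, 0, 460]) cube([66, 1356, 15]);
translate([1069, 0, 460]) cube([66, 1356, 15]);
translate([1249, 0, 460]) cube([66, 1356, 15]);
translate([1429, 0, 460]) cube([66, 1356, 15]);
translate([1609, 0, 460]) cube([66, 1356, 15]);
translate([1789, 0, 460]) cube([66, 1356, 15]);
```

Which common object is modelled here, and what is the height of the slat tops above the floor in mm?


A bed frame. The slat-top height is 475 mm.

Four posts, four rails, and a row of slats — a bed frame. Slats sit on the rails at z = 263 + 197 = 460; with slat thickness 15, the top is 475 mm.


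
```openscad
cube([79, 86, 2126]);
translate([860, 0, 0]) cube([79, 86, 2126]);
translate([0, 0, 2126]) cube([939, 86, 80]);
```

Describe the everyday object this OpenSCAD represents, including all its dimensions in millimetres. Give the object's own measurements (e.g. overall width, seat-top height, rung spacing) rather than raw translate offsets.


A door frame. The clear opening is 781 mm wide and 2126 mm high. Two 79 mm wide jambs, 86 mm deep, stand either side of the opening from the floor to the top of the opening. A 80 mm thick head sits across the top of both jambs, spanning the full outside width of the frame.


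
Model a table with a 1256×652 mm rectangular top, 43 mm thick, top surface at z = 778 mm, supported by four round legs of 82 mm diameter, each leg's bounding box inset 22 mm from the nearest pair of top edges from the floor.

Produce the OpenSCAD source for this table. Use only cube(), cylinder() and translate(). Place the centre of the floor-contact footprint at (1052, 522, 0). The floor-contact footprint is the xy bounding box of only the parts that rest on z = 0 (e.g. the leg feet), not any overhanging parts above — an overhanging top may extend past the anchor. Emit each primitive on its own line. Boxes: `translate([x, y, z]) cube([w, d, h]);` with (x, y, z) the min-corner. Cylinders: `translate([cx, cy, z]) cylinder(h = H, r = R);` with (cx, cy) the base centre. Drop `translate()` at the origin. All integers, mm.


// leg_h = 778 - 43 = 735
translate([424, 196, 735]) cube([1256, 652, 43]);
translate([487, 259, 0]) cylinder(h = 735, r = 41);
translate([1617, 259, 0]) cylinder(h = 735, r = 41);
translate([487, 785, 0]) cylinder(h = 735, r = 41);
translate([1617, 785, 0]) cylinder(h = 735, r = 41);


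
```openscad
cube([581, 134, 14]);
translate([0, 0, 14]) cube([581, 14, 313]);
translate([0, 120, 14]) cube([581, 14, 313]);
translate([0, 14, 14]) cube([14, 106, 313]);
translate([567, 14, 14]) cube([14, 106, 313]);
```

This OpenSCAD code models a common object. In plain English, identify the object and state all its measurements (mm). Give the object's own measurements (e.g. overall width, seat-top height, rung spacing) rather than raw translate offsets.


An open-topped rectangular box: outside dimensions 581×134×327 mm, with a uniform wall and base thickness of 14 mm. The base is a full 581×134 slab on the floor; four walls sit on top of the base. The front and back walls (the −y and +y sides) span the full width; the two side walls fit between them.


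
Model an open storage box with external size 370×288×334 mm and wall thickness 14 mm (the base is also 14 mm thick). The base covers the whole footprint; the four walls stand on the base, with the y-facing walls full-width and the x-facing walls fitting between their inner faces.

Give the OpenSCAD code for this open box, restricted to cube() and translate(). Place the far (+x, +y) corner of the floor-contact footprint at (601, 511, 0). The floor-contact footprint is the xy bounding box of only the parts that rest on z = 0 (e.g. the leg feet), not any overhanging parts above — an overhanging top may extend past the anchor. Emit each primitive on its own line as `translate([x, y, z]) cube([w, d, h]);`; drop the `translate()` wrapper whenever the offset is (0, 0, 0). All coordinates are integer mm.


translate([231, 223, 0]) cube([370, 288, 14]);
translate([231, 223, 14]) cube([370, 14, 320]);
translate([231, 497, 14]) cube([370, 14, 320]);
translate([231, 237, 14]) cube([14, 260, 320]);
translate([587, 237, 14]) cube([14, 260, 320]);
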